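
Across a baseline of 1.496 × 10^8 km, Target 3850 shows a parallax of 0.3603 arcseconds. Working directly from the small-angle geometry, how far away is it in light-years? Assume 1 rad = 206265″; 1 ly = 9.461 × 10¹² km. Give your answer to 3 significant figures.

θ = 0.3603″ = 0.3603/206265 = 1.7468 × 10^-6 rad.
d = B/θ = (1.496 × 10^8) / (1.7468 × 10^-6) = 8.5642 × 10^13 km = (8.5642 × 10^13) / (9.461 × 10^12) ly = 9.0521 ly.

9.05 ly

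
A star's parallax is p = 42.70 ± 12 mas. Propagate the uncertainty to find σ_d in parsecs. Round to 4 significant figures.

6.582 pc

d = 1/p, so σ_d = σ_p / p².
σ_d = 0.0120 / (0.04270)² = 0.0120 / 0.0018233 = 6.5815 pc.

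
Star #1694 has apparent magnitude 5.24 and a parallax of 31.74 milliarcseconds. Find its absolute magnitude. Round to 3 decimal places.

d = 1/p = 1/0.03174″ = 31.506 pc.
m − M = 5 log₁₀(31.506) − 5 = 7.4920 − 5 = 2.4920.
M = m − (m − M) = 5.24 − 2.4920 = 2.748.

M = 2.748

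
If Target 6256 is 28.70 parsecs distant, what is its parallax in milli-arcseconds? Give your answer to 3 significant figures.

p = 1/d = 1/28.7 = 0.034843 arcsec.
= 0.034843 × 1000 = 34.843 mas.

34.8 mas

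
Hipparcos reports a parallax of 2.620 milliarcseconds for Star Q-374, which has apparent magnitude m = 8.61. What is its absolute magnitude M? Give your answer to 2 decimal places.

d = 1/p = 1/0.002620″ = 381.68 pc.
m − M = 5 log₁₀(381.68) − 5 = 12.9085 − 5 = 7.9085.
M = m − (m − M) = 8.61 − 7.9085 = 0.70.

M = 0.70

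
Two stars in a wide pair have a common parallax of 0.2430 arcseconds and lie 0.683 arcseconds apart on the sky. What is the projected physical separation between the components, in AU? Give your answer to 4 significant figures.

2.811 AU

d = 1/p = 1/0.2430″ = 4.1152 pc.
At distance d (pc), an angle of θ arcsec spans θ·d AU: s = 0.683 × 4.1152 = 2.8107 AU.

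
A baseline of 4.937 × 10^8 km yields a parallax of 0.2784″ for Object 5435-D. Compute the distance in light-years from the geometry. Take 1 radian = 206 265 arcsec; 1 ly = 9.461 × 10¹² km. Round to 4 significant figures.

θ = 0.2784″ = 0.2784/206265 = 1.3497 × 10^-6 rad.
d = B/θ = (4.937 × 10^8) / (1.3497 × 10^-6) = 3.6578 × 10^14 km = (3.6578 × 10^14) / (9.461 × 10^12) ly = 38.662 ly.

38.66 ly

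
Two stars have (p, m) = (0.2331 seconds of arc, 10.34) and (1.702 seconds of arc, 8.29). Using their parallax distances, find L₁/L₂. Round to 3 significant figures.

d₁ = 1/p₁ = 1/0.2331″ = 4.29 pc; d₂ = 1/p₂ = 1/1.702″ = 0.58754 pc.
M₁ = m₁ − 5 log₁₀ d₁ + 5 = 10.34 − 3.1623 + 5 = 12.1777.
M₂ = 8.29 − (-1.1548) + 5 = 14.4448.
L₁/L₂ = 10^(0.4(M₂ − M₁)) = 10^(0.4 × 2.2671) = 10^0.90684 = 8.0694.

L₁/L₂ = 8.07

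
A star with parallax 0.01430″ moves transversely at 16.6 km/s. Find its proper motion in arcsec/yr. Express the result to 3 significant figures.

d = 1/p = 1/0.01430″ = 69.93 pc.
μ = v_t / (4.74 d) = 16.6 / (4.74 × 69.93) = 16.6 / 331.47 = 0.05008 ″/yr.

0.0501 arcsec/yr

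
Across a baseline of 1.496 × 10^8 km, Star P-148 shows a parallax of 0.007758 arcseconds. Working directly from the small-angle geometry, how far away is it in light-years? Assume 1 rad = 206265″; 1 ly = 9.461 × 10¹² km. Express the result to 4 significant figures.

θ = 0.007758″ = 0.007758/206265 = 3.7612 × 10^-8 rad.
d = B/θ = (1.496 × 10^8) / (3.7612 × 10^-8) = 3.9775 × 10^15 km = (3.9775 × 10^15) / (9.461 × 10^12) ly = 420.41 ly.

420.4 ly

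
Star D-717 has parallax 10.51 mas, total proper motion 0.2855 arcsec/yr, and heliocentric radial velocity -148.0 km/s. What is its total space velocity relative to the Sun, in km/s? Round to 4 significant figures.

d = 1/p = 1/0.01051″ = 95.147 pc.
v_t = 4.740 μ d = 4.740 × 0.2855 × 95.147 = 128.76 km/s.
v = √(v_r² + v_t²) = √((-148.0)² + 128.76²) = √38483.1 = 196.17 km/s.

196.2 km/s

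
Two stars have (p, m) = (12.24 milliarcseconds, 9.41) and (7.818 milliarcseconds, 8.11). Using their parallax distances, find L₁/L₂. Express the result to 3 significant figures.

L₁/L₂ = 0.123

d₁ = 1/p₁ = 1/0.01224″ = 81.699 pc; d₂ = 1/p₂ = 1/0.007818″ = 127.91 pc.
M₁ = m₁ − 5 log₁₀ d₁ + 5 = 9.41 − 9.5611 + 5 = 4.8489.
M₂ = 8.11 − 10.5345 + 5 = 2.5755.
L₁/L₂ = 10^(0.4(M₂ − M₁)) = 10^(0.4 × (-2.2734)) = 10^(-0.90936) = 0.12321.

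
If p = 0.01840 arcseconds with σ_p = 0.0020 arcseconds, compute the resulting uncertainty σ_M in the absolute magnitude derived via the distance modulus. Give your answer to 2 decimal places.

M = m − 5 log₁₀ d + 5 = m + 5 log₁₀ p + 5, so ∂M/∂p = 5/(p ln 10).
σ_M = (5/ln 10) · (σ_p/p) = 2.1715 × 0.0020/0.01840 = 2.1715 × 0.1087 = 0.23604.

σ_M = 0.24 mag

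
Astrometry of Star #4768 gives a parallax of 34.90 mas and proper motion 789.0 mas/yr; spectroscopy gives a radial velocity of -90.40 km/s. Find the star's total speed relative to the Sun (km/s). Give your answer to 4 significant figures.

d = 1/p = 1/0.03490″ = 28.653 pc.
μ = 789.0 mas/yr = 0.7890 ″/yr.
v_t = 4.740 μ d = 4.740 × 0.7890 × 28.653 = 107.16 km/s.
v = √(v_r² + v_t²) = √((-90.40)² + 107.16²) = √19655.4 = 140.2 km/s.

140.2 km/s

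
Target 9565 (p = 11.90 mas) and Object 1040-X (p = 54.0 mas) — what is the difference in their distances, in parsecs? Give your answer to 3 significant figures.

d_A = 1/0.01190″ = 84.034 pc; d_B = 1/0.05400″ = 18.519 pc.
|d_B − d_A| = |18.519 − 84.034| = 65.515 pc.

65.5 pc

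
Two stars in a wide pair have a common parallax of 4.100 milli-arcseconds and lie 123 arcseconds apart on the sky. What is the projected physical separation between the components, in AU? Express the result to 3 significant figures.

d = 1/p = 1/0.004100″ = 243.9 pc.
At distance d (pc), an angle of θ arcsec spans θ·d AU: s = 123 × 243.9 = 30000 AU.

30000 AU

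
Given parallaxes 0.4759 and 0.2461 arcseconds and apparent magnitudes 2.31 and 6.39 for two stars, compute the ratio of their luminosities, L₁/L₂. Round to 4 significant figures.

L₁/L₂ = 11.46

d₁ = 1/p₁ = 1/0.4759″ = 2.1013 pc; d₂ = 1/p₂ = 1/0.2461″ = 4.0634 pc.
M₁ = m₁ − 5 log₁₀ d₁ + 5 = 2.31 − 1.6124 + 5 = 5.6976.
M₂ = 6.39 − 3.0444 + 5 = 8.3456.
L₁/L₂ = 10^(0.4(M₂ − M₁)) = 10^(0.4 × 2.6480) = 10^1.05920 = 11.46.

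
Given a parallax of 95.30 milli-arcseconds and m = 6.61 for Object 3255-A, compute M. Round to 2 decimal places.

M = 6.51

d = 1/p = 1/0.09530″ = 10.493 pc.
m − M = 5 log₁₀(10.493) − 5 = 5.1045 − 5 = 0.1045.
M = m − (m − M) = 6.61 − 0.1045 = 6.51.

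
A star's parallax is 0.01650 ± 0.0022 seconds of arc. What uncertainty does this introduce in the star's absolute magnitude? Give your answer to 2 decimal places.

σ_M = 0.29 mag

M = m − 5 log₁₀ d + 5 = m + 5 log₁₀ p + 5, so ∂M/∂p = 5/(p ln 10).
σ_M = (5/ln 10) · (σ_p/p) = 2.1715 × 0.0022/0.01650 = 2.1715 × 0.13333 = 0.28953.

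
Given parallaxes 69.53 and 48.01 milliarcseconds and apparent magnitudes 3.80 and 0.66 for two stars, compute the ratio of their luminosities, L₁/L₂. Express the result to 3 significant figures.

L₁/L₂ = 0.0264

d₁ = 1/p₁ = 1/0.06953″ = 14.382 pc; d₂ = 1/p₂ = 1/0.04801″ = 20.829 pc.
M₁ = m₁ − 5 log₁₀ d₁ + 5 = 3.80 − 5.7891 + 5 = 3.0109.
M₂ = 0.66 − 6.5933 + 5 = -0.9333.
L₁/L₂ = 10^(0.4(M₂ − M₁)) = 10^(0.4 × (-3.9442)) = 10^(-1.57768) = 0.026444.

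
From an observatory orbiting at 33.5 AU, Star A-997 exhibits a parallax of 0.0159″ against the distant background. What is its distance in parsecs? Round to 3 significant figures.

2110 pc

With baseline B (in AU) and parallax p (in arcsec), d = B/p parsecs.
d = 33.5 / 0.0159 = 2106.9 pc.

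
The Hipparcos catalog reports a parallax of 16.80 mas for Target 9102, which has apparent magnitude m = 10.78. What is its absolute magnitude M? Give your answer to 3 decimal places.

d = 1/p = 1/0.01680″ = 59.524 pc.
m − M = 5 log₁₀(59.524) − 5 = 8.8735 − 5 = 3.8735.
M = m − (m − M) = 10.78 − 3.8735 = 6.907.

M = 6.907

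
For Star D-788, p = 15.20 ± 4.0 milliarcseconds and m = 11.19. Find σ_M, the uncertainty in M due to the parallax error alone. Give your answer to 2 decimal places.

σ_M = 0.57 mag

M = m − 5 log₁₀ d + 5 = m + 5 log₁₀ p + 5, so ∂M/∂p = 5/(p ln 10).
σ_M = (5/ln 10) · (σ_p/p) = 2.1715 × 4.0/15.20 = 2.1715 × 0.26316 = 0.57145.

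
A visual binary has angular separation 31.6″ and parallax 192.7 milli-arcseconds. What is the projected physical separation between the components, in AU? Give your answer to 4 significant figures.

164.0 AU

d = 1/p = 1/0.1927″ = 5.1894 pc.
At distance d (pc), an angle of θ arcsec spans θ·d AU: s = 31.6 × 5.1894 = 163.99 AU.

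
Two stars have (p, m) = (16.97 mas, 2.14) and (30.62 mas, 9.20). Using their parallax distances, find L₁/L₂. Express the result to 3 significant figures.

L₁/L₂ = 2170

d₁ = 1/p₁ = 1/0.01697″ = 58.928 pc; d₂ = 1/p₂ = 1/0.03062″ = 32.658 pc.
M₁ = m₁ − 5 log₁₀ d₁ + 5 = 2.14 − 8.8516 + 5 = -1.7116.
M₂ = 9.20 − 7.5699 + 5 = 6.6301.
L₁/L₂ = 10^(0.4(M₂ − M₁)) = 10^(0.4 × 8.3417) = 10^3.33668 = 2171.1.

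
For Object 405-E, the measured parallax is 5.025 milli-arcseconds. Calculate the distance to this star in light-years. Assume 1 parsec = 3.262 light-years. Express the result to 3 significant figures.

649 light years

p = 5.025 milli-arcseconds = 0.005025 arcsec.
d = 1/p = 1/0.005025 = 199 pc.
In light-years: 199 × 3.262 = 649.14 ly.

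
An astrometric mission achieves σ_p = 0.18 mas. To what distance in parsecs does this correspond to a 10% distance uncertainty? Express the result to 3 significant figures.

556 pc

σ_d/d = σ_p/p, so the condition is σ_p/p ≤ 0.10, i.e. p ≥ σ_p/0.10.
p_min = 0.18/0.10 = 1.8 mas = 0.0018 arcsec.
d_max = 1/p_min = 1/0.0018 = 555.56 pc.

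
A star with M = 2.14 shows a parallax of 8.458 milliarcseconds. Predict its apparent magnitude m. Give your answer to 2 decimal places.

d = 1/p = 1/0.008458″ = 118.23 pc.
m − M = 5 log₁₀ d − 5 = 5 log₁₀(118.23) − 5 = 10.3636 − 5 = 5.3636.
m = M + (m − M) = 2.14 + 5.3636 = 7.50.

m = 7.50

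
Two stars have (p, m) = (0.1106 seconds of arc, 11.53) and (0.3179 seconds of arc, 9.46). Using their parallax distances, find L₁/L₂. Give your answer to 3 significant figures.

L₁/L₂ = 1.23

d₁ = 1/p₁ = 1/0.1106″ = 9.0416 pc; d₂ = 1/p₂ = 1/0.3179″ = 3.1456 pc.
M₁ = m₁ − 5 log₁₀ d₁ + 5 = 11.53 − 4.7812 + 5 = 11.7488.
M₂ = 9.46 − 2.4885 + 5 = 11.9715.
L₁/L₂ = 10^(0.4(M₂ − M₁)) = 10^(0.4 × 0.2227) = 10^0.08908 = 1.2277.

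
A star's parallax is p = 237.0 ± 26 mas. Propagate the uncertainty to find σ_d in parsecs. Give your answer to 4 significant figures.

0.4629 pc

d = 1/p, so σ_d = σ_p / p².
σ_d = 0.0260 / (0.2370)² = 0.0260 / 0.056169 = 0.46289 pc.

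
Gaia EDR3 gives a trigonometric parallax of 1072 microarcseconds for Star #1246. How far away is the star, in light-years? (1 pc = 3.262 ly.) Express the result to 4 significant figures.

3043 light years

p = 1072 microarcseconds = 0.001072 arcsec.
d = 1/p = 1/0.001072 = 932.84 pc.
In light-years: 932.84 × 3.262 = 3042.9 ly.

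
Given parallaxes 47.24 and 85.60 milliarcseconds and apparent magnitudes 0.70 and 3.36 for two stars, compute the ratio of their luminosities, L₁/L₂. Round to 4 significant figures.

L₁/L₂ = 38.05

d₁ = 1/p₁ = 1/0.04724″ = 21.169 pc; d₂ = 1/p₂ = 1/0.08560″ = 11.682 pc.
M₁ = m₁ − 5 log₁₀ d₁ + 5 = 0.70 − 6.6285 + 5 = -0.9285.
M₂ = 3.36 − 5.3376 + 5 = 3.0224.
L₁/L₂ = 10^(0.4(M₂ − M₁)) = 10^(0.4 × 3.9509) = 10^1.58036 = 38.05.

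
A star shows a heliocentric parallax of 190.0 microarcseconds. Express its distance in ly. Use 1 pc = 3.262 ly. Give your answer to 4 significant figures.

p = 190.0 microarcseconds = 0.0001900 arcsec.
d = 1/p = 1/0.0001900 = 5263.2 pc.
In light-years: 5263.2 × 3.262 = 17169 ly.

17170 ly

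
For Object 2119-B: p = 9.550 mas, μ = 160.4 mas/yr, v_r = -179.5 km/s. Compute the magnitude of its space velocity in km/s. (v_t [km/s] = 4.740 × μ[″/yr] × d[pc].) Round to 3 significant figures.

196 km/s

d = 1/p = 1/0.009550″ = 104.71 pc.
μ = 160.4 mas/yr = 0.1604 ″/yr.
v_t = 4.740 μ d = 4.740 × 0.1604 × 104.71 = 79.611 km/s.
v = √(v_r² + v_t²) = √((-179.5)² + 79.611²) = √38558.2 = 196.36 km/s.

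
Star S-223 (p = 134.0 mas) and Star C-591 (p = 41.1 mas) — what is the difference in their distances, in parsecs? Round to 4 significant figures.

16.87 pc

d_A = 1/0.1340″ = 7.4627 pc; d_B = 1/0.04110″ = 24.331 pc.
|d_B − d_A| = |24.331 − 7.4627| = 16.868 pc.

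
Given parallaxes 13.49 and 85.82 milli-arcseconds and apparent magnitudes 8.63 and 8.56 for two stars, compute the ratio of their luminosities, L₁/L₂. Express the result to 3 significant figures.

d₁ = 1/p₁ = 1/0.01349″ = 74.129 pc; d₂ = 1/p₂ = 1/0.08582″ = 11.652 pc.
M₁ = m₁ − 5 log₁₀ d₁ + 5 = 8.63 − 9.3499 + 5 = 4.2801.
M₂ = 8.56 − 5.3320 + 5 = 8.2280.
L₁/L₂ = 10^(0.4(M₂ − M₁)) = 10^(0.4 × 3.9479) = 10^1.57916 = 37.945.

L₁/L₂ = 37.9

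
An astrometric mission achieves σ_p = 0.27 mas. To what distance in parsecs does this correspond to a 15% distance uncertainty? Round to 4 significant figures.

555.6 pc

σ_d/d = σ_p/p, so the condition is σ_p/p ≤ 0.15, i.e. p ≥ σ_p/0.15.
p_min = 0.27/0.15 = 1.8 mas = 0.0018 arcsec.
d_max = 1/p_min = 1/0.0018 = 555.56 pc.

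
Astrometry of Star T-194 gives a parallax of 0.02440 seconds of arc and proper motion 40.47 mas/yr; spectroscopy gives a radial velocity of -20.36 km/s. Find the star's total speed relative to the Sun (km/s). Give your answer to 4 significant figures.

21.83 km/s

d = 1/p = 1/0.02440″ = 40.984 pc.
μ = 40.47 mas/yr = 0.04047 ″/yr.
v_t = 4.740 μ d = 4.740 × 0.04047 × 40.984 = 7.8619 km/s.
v = √(v_r² + v_t²) = √((-20.36)² + 7.8619²) = √476.339 = 21.825 km/s.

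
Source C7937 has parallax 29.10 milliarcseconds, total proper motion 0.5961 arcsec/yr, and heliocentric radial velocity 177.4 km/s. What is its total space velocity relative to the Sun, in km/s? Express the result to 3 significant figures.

d = 1/p = 1/0.02910″ = 34.364 pc.
v_t = 4.740 μ d = 4.740 × 0.5961 × 34.364 = 97.096 km/s.
v = √(v_r² + v_t²) = √(177.4² + 97.096²) = √40898.4 = 202.23 km/s.

202 km/s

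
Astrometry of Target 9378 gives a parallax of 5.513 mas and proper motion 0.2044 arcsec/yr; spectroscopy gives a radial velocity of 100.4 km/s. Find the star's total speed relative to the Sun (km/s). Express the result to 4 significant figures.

202.4 km/s

d = 1/p = 1/0.005513″ = 181.39 pc.
v_t = 4.740 μ d = 4.740 × 0.2044 × 181.39 = 175.74 km/s.
v = √(v_r² + v_t²) = √(100.4² + 175.74²) = √40964.7 = 202.4 km/s.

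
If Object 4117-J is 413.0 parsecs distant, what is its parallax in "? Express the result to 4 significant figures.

p = 1/d = 1/413 = 0.0024213 arcsec.

0.002421 "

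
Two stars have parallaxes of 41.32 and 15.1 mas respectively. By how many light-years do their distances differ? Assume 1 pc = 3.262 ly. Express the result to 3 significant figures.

d_A = 1/0.04132″ = 24.201 pc; d_B = 1/0.01510″ = 66.225 pc.
|d_B − d_A| = |66.225 − 24.201| = 42.024 pc = 42.024 × 3.262 ly = 137.08 ly.

137 ly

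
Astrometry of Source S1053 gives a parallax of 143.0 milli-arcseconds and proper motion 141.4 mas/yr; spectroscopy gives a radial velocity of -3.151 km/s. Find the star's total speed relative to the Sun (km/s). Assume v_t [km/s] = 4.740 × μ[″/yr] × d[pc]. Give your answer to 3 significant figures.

d = 1/p = 1/0.1430″ = 6.993 pc.
μ = 141.4 mas/yr = 0.1414 ″/yr.
v_t = 4.740 μ d = 4.740 × 0.1414 × 6.993 = 4.687 km/s.
v = √(v_r² + v_t²) = √((-3.151)² + 4.687²) = √31.8968 = 5.6477 km/s.

5.65 km/s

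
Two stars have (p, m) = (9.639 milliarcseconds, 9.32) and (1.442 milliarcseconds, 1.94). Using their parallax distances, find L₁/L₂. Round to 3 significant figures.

d₁ = 1/p₁ = 1/0.009639″ = 103.75 pc; d₂ = 1/p₂ = 1/0.001442″ = 693.48 pc.
M₁ = m₁ − 5 log₁₀ d₁ + 5 = 9.32 − 10.0799 + 5 = 4.2401.
M₂ = 1.94 − 14.2052 + 5 = -7.2652.
L₁/L₂ = 10^(0.4(M₂ − M₁)) = 10^(0.4 × (-11.5053)) = 10^(-4.60212) = 0.000024997.

L₁/L₂ = 2.50 × 10^-5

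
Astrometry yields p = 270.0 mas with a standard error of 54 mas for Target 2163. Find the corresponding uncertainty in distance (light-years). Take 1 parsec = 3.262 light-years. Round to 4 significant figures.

2.416 ly

d = 1/p, so σ_d = σ_p / p².
σ_d = 0.0540 / (0.2700)² = 0.0540 / 0.0729 = 0.74074 pc = 0.74074 × 3.262 ly = 2.4163 ly.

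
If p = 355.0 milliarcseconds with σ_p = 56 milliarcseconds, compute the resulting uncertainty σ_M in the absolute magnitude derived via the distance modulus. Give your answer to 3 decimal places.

M = m − 5 log₁₀ d + 5 = m + 5 log₁₀ p + 5, so ∂M/∂p = 5/(p ln 10).
σ_M = (5/ln 10) · (σ_p/p) = 2.1715 × 56/355.0 = 2.1715 × 0.15775 = 0.34255.

σ_M = 0.343 mag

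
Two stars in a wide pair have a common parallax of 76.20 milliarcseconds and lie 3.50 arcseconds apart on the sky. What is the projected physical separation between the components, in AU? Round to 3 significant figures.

45.9 AU

d = 1/p = 1/0.07620″ = 13.123 pc.
At distance d (pc), an angle of θ arcsec spans θ·d AU: s = 3.50 × 13.123 = 45.931 AU.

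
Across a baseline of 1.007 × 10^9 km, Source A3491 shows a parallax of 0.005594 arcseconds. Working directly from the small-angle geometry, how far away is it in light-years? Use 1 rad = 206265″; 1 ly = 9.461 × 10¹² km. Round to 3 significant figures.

3920 ly

θ = 0.005594″ = 0.005594/206265 = 2.7120 × 10^-8 rad.
d = B/θ = (1.007 × 10^9) / (2.7120 × 10^-8) = 3.7131 × 10^16 km = (3.7131 × 10^16) / (9.461 × 10^12) ly = 3924.6 ly.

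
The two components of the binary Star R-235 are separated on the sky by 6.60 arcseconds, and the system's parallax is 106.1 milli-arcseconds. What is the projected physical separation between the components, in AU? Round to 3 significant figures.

d = 1/p = 1/0.1061″ = 9.4251 pc.
At distance d (pc), an angle of θ arcsec spans θ·d AU: s = 6.60 × 9.4251 = 62.206 AU.

62.2 AU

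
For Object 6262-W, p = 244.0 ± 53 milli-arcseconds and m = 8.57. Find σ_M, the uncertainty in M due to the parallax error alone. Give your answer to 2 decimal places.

M = m − 5 log₁₀ d + 5 = m + 5 log₁₀ p + 5, so ∂M/∂p = 5/(p ln 10).
σ_M = (5/ln 10) · (σ_p/p) = 2.1715 × 53/244.0 = 2.1715 × 0.21721 = 0.47167.

σ_M = 0.47 mag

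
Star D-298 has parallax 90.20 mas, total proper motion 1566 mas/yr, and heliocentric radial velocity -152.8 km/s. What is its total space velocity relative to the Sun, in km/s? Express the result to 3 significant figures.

174 km/s

d = 1/p = 1/0.09020″ = 11.086 pc.
μ = 1566 mas/yr = 1.566 ″/yr.
v_t = 4.740 μ d = 4.740 × 1.566 × 11.086 = 82.29 km/s.
v = √(v_r² + v_t²) = √((-152.8)² + 82.29²) = √30119.5 = 173.55 km/s.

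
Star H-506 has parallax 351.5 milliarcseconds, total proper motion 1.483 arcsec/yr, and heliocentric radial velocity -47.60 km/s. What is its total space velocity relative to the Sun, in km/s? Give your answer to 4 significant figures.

d = 1/p = 1/0.3515″ = 2.845 pc.
v_t = 4.740 μ d = 4.740 × 1.483 × 2.845 = 19.999 km/s.
v = √(v_r² + v_t²) = √((-47.60)² + 19.999²) = √2665.72 = 51.631 km/s.

51.63 km/s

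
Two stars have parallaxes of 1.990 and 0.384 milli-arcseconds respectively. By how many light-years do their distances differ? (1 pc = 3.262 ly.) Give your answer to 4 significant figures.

d_A = 1/0.001990″ = 502.51 pc; d_B = 1/0.0003840″ = 2604.2 pc.
|d_B − d_A| = |2604.2 − 502.51| = 2101.7 pc = 2101.7 × 3.262 ly = 6855.7 ly.

6856 ly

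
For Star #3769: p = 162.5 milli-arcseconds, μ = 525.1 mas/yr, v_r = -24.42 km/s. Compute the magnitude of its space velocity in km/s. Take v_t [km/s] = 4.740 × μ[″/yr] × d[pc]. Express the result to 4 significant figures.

28.83 km/s

d = 1/p = 1/0.1625″ = 6.1538 pc.
μ = 525.1 mas/yr = 0.5251 ″/yr.
v_t = 4.740 μ d = 4.740 × 0.5251 × 6.1538 = 15.317 km/s.
v = √(v_r² + v_t²) = √((-24.42)² + 15.317²) = √830.947 = 28.826 km/s.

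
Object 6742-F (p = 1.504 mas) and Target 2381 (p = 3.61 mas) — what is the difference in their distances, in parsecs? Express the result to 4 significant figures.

d_A = 1/0.001504″ = 664.89 pc; d_B = 1/0.003610″ = 277.01 pc.
|d_B − d_A| = |277.01 − 664.89| = 387.88 pc.

387.9 pc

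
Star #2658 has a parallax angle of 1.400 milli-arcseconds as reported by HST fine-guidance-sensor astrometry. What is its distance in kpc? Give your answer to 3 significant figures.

0.714 kpc

p = 1.400 milli-arcseconds = 0.001400 arcsec.
d = 1/p = 1/0.001400 = 714.29 pc.
= 0.71429 kpc.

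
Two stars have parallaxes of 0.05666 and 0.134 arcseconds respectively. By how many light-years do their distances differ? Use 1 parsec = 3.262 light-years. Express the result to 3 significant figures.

33.2 ly

d_A = 1/0.05666″ = 17.649 pc; d_B = 1/0.1340″ = 7.4627 pc.
|d_B − d_A| = |7.4627 − 17.649| = 10.186 pc = 10.186 × 3.262 ly = 33.227 ly.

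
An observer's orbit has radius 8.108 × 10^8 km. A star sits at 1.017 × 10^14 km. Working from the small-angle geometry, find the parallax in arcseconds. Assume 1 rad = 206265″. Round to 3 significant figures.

θ ≈ B/d = (8.108 × 10^8) / (1.017 × 10^14) = 7.9725 × 10^-6 rad.
In arcseconds: 7.9725 × 10^-6 × 206265 = 1.6444″.

1.64 arcsec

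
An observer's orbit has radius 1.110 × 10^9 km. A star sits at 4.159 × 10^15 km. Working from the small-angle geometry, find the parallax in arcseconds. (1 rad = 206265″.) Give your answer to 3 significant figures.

0.0551 arcsec

θ ≈ B/d = (1.110 × 10^9) / (4.159 × 10^15) = 2.6689 × 10^-7 rad.
In arcseconds: 2.6689 × 10^-7 × 206265 = 0.05505″.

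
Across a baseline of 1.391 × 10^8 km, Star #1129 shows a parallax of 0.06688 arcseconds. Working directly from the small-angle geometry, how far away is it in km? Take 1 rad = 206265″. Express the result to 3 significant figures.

4.29 × 10^14 km

θ = 0.06688″ = 0.06688/206265 = 3.2424 × 10^-7 rad.
d = B/θ = (1.391 × 10^8) / (3.2424 × 10^-7) = 4.2900 × 10^14 km.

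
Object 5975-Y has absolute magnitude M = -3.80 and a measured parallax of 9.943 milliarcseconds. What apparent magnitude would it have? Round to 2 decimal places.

d = 1/p = 1/0.009943″ = 100.57 pc.
m − M = 5 log₁₀ d − 5 = 5 log₁₀(100.57) − 5 = 10.0123 − 5 = 5.0123.
m = M + (m − M) = -3.80 + 5.0123 = 1.21.

m = 1.21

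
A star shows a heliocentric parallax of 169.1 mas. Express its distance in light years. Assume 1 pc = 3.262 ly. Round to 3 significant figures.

p = 169.1 mas = 0.1691 arcsec.
d = 1/p = 1/0.1691 = 5.9137 pc.
In light-years: 5.9137 × 3.262 = 19.29 ly.

19.3 light years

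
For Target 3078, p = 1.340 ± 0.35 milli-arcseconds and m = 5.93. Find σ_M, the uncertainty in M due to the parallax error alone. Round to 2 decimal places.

σ_M = 0.57 mag

M = m − 5 log₁₀ d + 5 = m + 5 log₁₀ p + 5, so ∂M/∂p = 5/(p ln 10).
σ_M = (5/ln 10) · (σ_p/p) = 2.1715 × 0.35/1.340 = 2.1715 × 0.26119 = 0.56717.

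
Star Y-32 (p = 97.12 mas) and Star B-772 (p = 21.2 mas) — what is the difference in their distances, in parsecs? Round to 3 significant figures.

36.9 pc

d_A = 1/0.09712″ = 10.297 pc; d_B = 1/0.02120″ = 47.17 pc.
|d_B − d_A| = |47.17 − 10.297| = 36.873 pc.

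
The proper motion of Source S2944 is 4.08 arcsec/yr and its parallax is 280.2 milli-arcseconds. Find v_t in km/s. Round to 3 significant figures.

d = 1/p = 1/0.2802″ = 3.5689 pc.
v_t = 4.74 × μ × d = 4.74 × 4.08 × 3.5689 = 69.02 km/s.

69.0 km/s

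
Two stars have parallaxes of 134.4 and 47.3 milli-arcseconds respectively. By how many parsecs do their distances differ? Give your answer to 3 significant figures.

13.7 pc

d_A = 1/0.1344″ = 7.4405 pc; d_B = 1/0.04730″ = 21.142 pc.
|d_B − d_A| = |21.142 − 7.4405| = 13.702 pc.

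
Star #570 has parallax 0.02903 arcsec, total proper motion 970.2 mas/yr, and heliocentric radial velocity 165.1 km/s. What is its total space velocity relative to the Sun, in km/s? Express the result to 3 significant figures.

d = 1/p = 1/0.02903″ = 34.447 pc.
μ = 970.2 mas/yr = 0.9702 ″/yr.
v_t = 4.740 μ d = 4.740 × 0.9702 × 34.447 = 158.41 km/s.
v = √(v_r² + v_t²) = √(165.1² + 158.41²) = √52351.7 = 228.8 km/s.

229 km/s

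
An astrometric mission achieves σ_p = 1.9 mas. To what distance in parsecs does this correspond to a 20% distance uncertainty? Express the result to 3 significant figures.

σ_d/d = σ_p/p, so the condition is σ_p/p ≤ 0.20, i.e. p ≥ σ_p/0.20.
p_min = 1.9/0.20 = 9.5 mas = 0.0095 arcsec.
d_max = 1/p_min = 1/0.0095 = 105.26 pc.

105 pc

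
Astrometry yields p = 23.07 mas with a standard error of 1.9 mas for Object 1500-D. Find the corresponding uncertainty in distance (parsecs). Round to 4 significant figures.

d = 1/p, so σ_d = σ_p / p².
σ_d = 0.00190 / (0.02307)² = 0.00190 / 0.00053222 = 3.57 pc.

3.570 pc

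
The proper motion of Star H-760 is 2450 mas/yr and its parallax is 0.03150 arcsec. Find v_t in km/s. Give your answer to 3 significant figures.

d = 1/p = 1/0.03150″ = 31.746 pc.
μ = 2450 mas/yr = 2.45 ″/yr.
v_t = 4.74 × μ × d = 4.74 × 2.45 × 31.746 = 368.67 km/s.

369 km/s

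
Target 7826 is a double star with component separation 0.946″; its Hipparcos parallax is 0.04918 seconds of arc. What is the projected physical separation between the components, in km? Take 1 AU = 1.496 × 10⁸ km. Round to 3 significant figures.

2.88 × 10^9 km

d = 1/p = 1/0.04918″ = 20.333 pc.
At distance d (pc), an angle of θ arcsec spans θ·d AU: s = 0.946 × 20.333 = 19.235 AU.
= 19.235 × 1.496 × 10⁸ km = 2.8776 × 10^9 km.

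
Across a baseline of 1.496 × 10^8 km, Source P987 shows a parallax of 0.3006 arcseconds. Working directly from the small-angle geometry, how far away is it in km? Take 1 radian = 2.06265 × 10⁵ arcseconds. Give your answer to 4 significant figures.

1.027 × 10^14 km

θ = 0.3006″ = 0.3006/206265 = 1.4573 × 10^-6 rad.
d = B/θ = (1.496 × 10^8) / (1.4573 × 10^-6) = 1.0266 × 10^14 km.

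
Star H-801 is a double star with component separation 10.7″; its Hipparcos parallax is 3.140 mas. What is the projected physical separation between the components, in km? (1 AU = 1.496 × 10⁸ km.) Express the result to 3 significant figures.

d = 1/p = 1/0.003140″ = 318.47 pc.
At distance d (pc), an angle of θ arcsec spans θ·d AU: s = 10.7 × 318.47 = 3407.6 AU.
= 3407.6 × 1.496 × 10⁸ km = 5.0978 × 10^11 km.

5.10 × 10^11 km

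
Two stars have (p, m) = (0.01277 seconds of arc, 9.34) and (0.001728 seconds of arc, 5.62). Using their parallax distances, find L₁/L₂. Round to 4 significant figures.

L₁/L₂ = 0.0005953

d₁ = 1/p₁ = 1/0.01277″ = 78.309 pc; d₂ = 1/p₂ = 1/0.001728″ = 578.7 pc.
M₁ = m₁ − 5 log₁₀ d₁ + 5 = 9.34 − 9.4691 + 5 = 4.8709.
M₂ = 5.62 − 13.8123 + 5 = -3.1923.
L₁/L₂ = 10^(0.4(M₂ − M₁)) = 10^(0.4 × (-8.0632)) = 10^(-3.22528) = 0.00059528.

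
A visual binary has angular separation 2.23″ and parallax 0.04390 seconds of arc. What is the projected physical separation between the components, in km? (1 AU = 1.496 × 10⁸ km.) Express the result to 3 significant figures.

d = 1/p = 1/0.04390″ = 22.779 pc.
At distance d (pc), an angle of θ arcsec spans θ·d AU: s = 2.23 × 22.779 = 50.797 AU.
= 50.797 × 1.496 × 10⁸ km = 7.5992 × 10^9 km.

7.60 × 10^9 km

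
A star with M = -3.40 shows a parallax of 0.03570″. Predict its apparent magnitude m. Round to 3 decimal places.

d = 1/p = 1/0.03570″ = 28.011 pc.
m − M = 5 log₁₀ d − 5 = 5 log₁₀(28.011) − 5 = 7.2366 − 5 = 2.2366.
m = M + (m − M) = -3.40 + 2.2366 = -1.163.

m = -1.163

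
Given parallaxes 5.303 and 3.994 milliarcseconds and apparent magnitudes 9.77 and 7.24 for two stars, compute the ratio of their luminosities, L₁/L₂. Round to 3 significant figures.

d₁ = 1/p₁ = 1/0.005303″ = 188.57 pc; d₂ = 1/p₂ = 1/0.003994″ = 250.38 pc.
M₁ = m₁ − 5 log₁₀ d₁ + 5 = 9.77 − 11.3774 + 5 = 3.3926.
M₂ = 7.24 − 11.9930 + 5 = 0.2470.
L₁/L₂ = 10^(0.4(M₂ − M₁)) = 10^(0.4 × (-3.1456)) = 10^(-1.25824) = 0.055177.

L₁/L₂ = 0.0552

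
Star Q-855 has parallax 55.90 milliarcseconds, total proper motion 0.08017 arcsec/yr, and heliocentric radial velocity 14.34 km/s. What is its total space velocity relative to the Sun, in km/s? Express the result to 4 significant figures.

15.87 km/s

d = 1/p = 1/0.05590″ = 17.889 pc.
v_t = 4.740 μ d = 4.740 × 0.08017 × 17.889 = 6.7979 km/s.
v = √(v_r² + v_t²) = √(14.34² + 6.7979²) = √251.847 = 15.87 km/s.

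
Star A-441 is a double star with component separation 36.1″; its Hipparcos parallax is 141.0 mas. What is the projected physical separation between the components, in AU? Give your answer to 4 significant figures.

256.0 AU

d = 1/p = 1/0.1410″ = 7.0922 pc.
At distance d (pc), an angle of θ arcsec spans θ·d AU: s = 36.1 × 7.0922 = 256.03 AU.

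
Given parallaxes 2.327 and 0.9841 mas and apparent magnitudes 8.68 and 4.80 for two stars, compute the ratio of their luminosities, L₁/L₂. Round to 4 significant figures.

L₁/L₂ = 0.005017

d₁ = 1/p₁ = 1/0.002327″ = 429.74 pc; d₂ = 1/p₂ = 1/0.0009841″ = 1016.2 pc.
M₁ = m₁ − 5 log₁₀ d₁ + 5 = 8.68 − 13.1660 + 5 = 0.5140.
M₂ = 4.80 − 15.0349 + 5 = -5.2349.
L₁/L₂ = 10^(0.4(M₂ − M₁)) = 10^(0.4 × (-5.7489)) = 10^(-2.29956) = 0.005017.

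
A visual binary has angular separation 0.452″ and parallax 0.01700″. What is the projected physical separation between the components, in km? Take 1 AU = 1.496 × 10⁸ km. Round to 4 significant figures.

d = 1/p = 1/0.01700″ = 58.824 pc.
At distance d (pc), an angle of θ arcsec spans θ·d AU: s = 0.452 × 58.824 = 26.588 AU.
= 26.588 × 1.496 × 10⁸ km = 3.9776 × 10^9 km.

3.978 × 10^9 km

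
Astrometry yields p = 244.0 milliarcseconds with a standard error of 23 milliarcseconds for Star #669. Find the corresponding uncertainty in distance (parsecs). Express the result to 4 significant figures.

0.3863 pc

d = 1/p, so σ_d = σ_p / p².
σ_d = 0.0230 / (0.2440)² = 0.0230 / 0.059536 = 0.38632 pc.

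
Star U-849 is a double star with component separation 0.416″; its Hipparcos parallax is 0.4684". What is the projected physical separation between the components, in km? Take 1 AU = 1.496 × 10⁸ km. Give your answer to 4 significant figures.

d = 1/p = 1/0.4684″ = 2.1349 pc.
At distance d (pc), an angle of θ arcsec spans θ·d AU: s = 0.416 × 2.1349 = 0.88812 AU.
= 0.88812 × 1.496 × 10⁸ km = 1.3286 × 10^8 km.

1.329 × 10^8 km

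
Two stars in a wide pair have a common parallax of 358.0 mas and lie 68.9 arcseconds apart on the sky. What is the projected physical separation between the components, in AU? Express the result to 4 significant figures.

d = 1/p = 1/0.3580″ = 2.7933 pc.
At distance d (pc), an angle of θ arcsec spans θ·d AU: s = 68.9 × 2.7933 = 192.46 AU.

192.5 AU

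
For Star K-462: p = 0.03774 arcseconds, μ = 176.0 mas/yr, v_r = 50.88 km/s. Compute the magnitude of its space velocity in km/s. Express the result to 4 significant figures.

55.47 km/s

d = 1/p = 1/0.03774″ = 26.497 pc.
μ = 176.0 mas/yr = 0.1760 ″/yr.
v_t = 4.740 μ d = 4.740 × 0.1760 × 26.497 = 22.105 km/s.
v = √(v_r² + v_t²) = √(50.88² + 22.105²) = √3077.41 = 55.474 km/s.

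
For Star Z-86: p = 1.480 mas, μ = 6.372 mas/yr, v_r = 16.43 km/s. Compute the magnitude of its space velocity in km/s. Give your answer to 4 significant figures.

26.20 km/s

d = 1/p = 1/0.001480″ = 675.68 pc.
μ = 6.372 mas/yr = 0.006372 ″/yr.
v_t = 4.740 μ d = 4.740 × 0.006372 × 675.68 = 20.408 km/s.
v = √(v_r² + v_t²) = √(16.43² + 20.408²) = √686.431 = 26.2 km/s.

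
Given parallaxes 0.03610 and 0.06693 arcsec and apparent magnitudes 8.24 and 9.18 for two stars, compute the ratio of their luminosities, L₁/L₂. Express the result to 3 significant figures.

L₁/L₂ = 8.17

d₁ = 1/p₁ = 1/0.03610″ = 27.701 pc; d₂ = 1/p₂ = 1/0.06693″ = 14.941 pc.
M₁ = m₁ − 5 log₁₀ d₁ + 5 = 8.24 − 7.2125 + 5 = 6.0275.
M₂ = 9.18 − 5.8719 + 5 = 8.3081.
L₁/L₂ = 10^(0.4(M₂ − M₁)) = 10^(0.4 × 2.2806) = 10^0.91224 = 8.1703.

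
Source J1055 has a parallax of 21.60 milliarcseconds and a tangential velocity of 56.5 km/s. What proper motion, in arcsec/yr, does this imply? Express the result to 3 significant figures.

d = 1/p = 1/0.02160″ = 46.296 pc.
μ = v_t / (4.74 d) = 56.5 / (4.74 × 46.296) = 56.5 / 219.44 = 0.25747 ″/yr.

0.257 arcsec/yr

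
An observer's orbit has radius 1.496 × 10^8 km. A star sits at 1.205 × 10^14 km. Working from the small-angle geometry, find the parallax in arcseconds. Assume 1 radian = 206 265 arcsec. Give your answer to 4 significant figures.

0.2561 arcsec

θ ≈ B/d = (1.496 × 10^8) / (1.205 × 10^14) = 1.2415 × 10^-6 rad.
In arcseconds: 1.2415 × 10^-6 × 206265 = 0.25608″.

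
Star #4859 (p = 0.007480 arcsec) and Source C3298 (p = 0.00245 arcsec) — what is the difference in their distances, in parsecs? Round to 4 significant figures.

d_A = 1/0.007480″ = 133.69 pc; d_B = 1/0.002450″ = 408.16 pc.
|d_B − d_A| = |408.16 − 133.69| = 274.47 pc.

274.5 pc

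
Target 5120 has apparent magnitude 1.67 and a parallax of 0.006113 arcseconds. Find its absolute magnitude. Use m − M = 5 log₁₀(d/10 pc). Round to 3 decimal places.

d = 1/p = 1/0.006113″ = 163.59 pc.
m − M = 5 log₁₀(163.59) − 5 = 11.0688 − 5 = 6.0688.
M = m − (m − M) = 1.67 − 6.0688 = -4.399.

M = -4.399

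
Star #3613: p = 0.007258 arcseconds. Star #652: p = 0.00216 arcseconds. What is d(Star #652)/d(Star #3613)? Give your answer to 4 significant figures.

3.360

Since d = 1/p, d_B/d_A = p_A/p_B.
= 0.007258 / 0.00216 = 3.3602.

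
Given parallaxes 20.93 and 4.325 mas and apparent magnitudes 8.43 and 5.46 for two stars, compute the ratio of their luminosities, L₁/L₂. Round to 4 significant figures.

d₁ = 1/p₁ = 1/0.02093″ = 47.778 pc; d₂ = 1/p₂ = 1/0.004325″ = 231.21 pc.
M₁ = m₁ − 5 log₁₀ d₁ + 5 = 8.43 − 8.3961 + 5 = 5.0339.
M₂ = 5.46 − 11.8200 + 5 = -1.3600.
L₁/L₂ = 10^(0.4(M₂ − M₁)) = 10^(0.4 × (-6.3939)) = 10^(-2.55756) = 0.0027697.

L₁/L₂ = 0.002770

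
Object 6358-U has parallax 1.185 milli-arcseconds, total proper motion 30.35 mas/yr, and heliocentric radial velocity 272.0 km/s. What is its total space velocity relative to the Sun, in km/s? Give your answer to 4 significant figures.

d = 1/p = 1/0.001185″ = 843.88 pc.
μ = 30.35 mas/yr = 0.03035 ″/yr.
v_t = 4.740 μ d = 4.740 × 0.03035 × 843.88 = 121.4 km/s.
v = √(v_r² + v_t²) = √(272.0² + 121.4²) = √88722 = 297.86 km/s.

297.9 km/s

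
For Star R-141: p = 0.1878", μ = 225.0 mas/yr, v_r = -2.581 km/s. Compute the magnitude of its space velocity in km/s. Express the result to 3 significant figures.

d = 1/p = 1/0.1878″ = 5.3248 pc.
μ = 225.0 mas/yr = 0.2250 ″/yr.
v_t = 4.740 μ d = 4.740 × 0.2250 × 5.3248 = 5.6789 km/s.
v = √(v_r² + v_t²) = √((-2.581)² + 5.6789²) = √38.9115 = 6.2379 km/s.

6.24 km/s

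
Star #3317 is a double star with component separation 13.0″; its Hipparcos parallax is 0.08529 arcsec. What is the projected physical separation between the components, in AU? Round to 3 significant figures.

d = 1/p = 1/0.08529″ = 11.725 pc.
At distance d (pc), an angle of θ arcsec spans θ·d AU: s = 13.0 × 11.725 = 152.43 AU.

152 AU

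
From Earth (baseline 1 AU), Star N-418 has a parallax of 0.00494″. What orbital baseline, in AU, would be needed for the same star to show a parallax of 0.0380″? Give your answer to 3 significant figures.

7.69 AU

Parallax scales linearly with baseline: p ∝ B, so B = p_target / p_Earth × 1 AU.
B = 0.0380 / 0.00494 = 7.6923 AU.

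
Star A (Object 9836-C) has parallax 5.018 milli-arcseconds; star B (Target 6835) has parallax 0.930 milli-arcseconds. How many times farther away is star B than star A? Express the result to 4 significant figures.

Since d = 1/p, d_B/d_A = p_A/p_B.
= 5.018 / 0.930 = 5.3957.

5.396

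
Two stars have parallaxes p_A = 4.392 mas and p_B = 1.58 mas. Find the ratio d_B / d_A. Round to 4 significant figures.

2.780

Since d = 1/p, d_B/d_A = p_A/p_B.
= 4.392 / 1.58 = 2.7797.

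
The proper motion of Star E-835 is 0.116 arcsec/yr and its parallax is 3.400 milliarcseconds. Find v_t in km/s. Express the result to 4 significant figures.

161.7 km/s

d = 1/p = 1/0.003400″ = 294.12 pc.
v_t = 4.74 × μ × d = 4.74 × 0.116 × 294.12 = 161.72 km/s.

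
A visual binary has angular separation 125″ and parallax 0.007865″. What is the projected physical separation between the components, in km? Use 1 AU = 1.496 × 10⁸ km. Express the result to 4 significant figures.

d = 1/p = 1/0.007865″ = 127.15 pc.
At distance d (pc), an angle of θ arcsec spans θ·d AU: s = 125 × 127.15 = 15894 AU.
= 15894 × 1.496 × 10⁸ km = 2.3777 × 10^12 km.

2.378 × 10^12 km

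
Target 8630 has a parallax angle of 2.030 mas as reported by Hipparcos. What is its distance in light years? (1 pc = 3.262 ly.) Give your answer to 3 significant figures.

p = 2.030 mas = 0.002030 arcsec.
d = 1/p = 1/0.002030 = 492.61 pc.
In light-years: 492.61 × 3.262 = 1606.9 ly.

1610 light years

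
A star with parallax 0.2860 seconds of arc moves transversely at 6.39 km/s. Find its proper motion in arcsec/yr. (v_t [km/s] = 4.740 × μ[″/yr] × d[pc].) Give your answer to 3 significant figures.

d = 1/p = 1/0.2860″ = 3.4965 pc.
μ = v_t / (4.74 d) = 6.39 / (4.74 × 3.4965) = 6.39 / 16.573 = 0.38557 ″/yr.

0.386 arcsec/yr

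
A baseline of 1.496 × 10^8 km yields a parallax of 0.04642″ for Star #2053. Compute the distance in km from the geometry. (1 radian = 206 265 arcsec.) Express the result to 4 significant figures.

θ = 0.04642″ = 0.04642/206265 = 2.2505 × 10^-7 rad.
d = B/θ = (1.496 × 10^8) / (2.2505 × 10^-7) = 6.6474 × 10^14 km.

6.647 × 10^14 km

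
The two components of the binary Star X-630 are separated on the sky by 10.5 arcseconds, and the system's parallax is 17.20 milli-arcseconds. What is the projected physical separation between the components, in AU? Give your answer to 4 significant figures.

d = 1/p = 1/0.01720″ = 58.14 pc.
At distance d (pc), an angle of θ arcsec spans θ·d AU: s = 10.5 × 58.14 = 610.47 AU.

610.5 AU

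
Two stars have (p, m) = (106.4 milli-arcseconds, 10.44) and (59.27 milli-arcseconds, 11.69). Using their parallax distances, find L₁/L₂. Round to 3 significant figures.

L₁/L₂ = 0.981

d₁ = 1/p₁ = 1/0.1064″ = 9.3985 pc; d₂ = 1/p₂ = 1/0.05927″ = 16.872 pc.
M₁ = m₁ − 5 log₁₀ d₁ + 5 = 10.44 − 4.8653 + 5 = 10.5747.
M₂ = 11.69 − 6.1358 + 5 = 10.5542.
L₁/L₂ = 10^(0.4(M₂ − M₁)) = 10^(0.4 × (-0.0205)) = 10^(-0.00820) = 0.9813.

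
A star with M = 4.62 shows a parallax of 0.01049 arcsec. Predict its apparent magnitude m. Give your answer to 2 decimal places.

m = 9.52

d = 1/p = 1/0.01049″ = 95.329 pc.
m − M = 5 log₁₀ d − 5 = 5 log₁₀(95.329) − 5 = 9.8961 − 5 = 4.8961.
m = M + (m − M) = 4.62 + 4.8961 = 9.52.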